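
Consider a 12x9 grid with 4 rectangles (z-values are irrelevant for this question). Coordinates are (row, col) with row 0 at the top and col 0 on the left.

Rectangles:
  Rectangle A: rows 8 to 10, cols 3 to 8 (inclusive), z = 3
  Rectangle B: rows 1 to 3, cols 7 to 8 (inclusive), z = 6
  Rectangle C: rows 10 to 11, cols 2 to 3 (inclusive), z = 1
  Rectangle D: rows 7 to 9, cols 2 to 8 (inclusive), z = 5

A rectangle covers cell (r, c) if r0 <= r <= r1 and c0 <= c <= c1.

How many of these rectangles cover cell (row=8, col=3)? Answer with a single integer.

Answer: 2

Derivation:
Check cell (8,3):
  A: rows 8-10 cols 3-8 -> covers
  B: rows 1-3 cols 7-8 -> outside (row miss)
  C: rows 10-11 cols 2-3 -> outside (row miss)
  D: rows 7-9 cols 2-8 -> covers
Count covering = 2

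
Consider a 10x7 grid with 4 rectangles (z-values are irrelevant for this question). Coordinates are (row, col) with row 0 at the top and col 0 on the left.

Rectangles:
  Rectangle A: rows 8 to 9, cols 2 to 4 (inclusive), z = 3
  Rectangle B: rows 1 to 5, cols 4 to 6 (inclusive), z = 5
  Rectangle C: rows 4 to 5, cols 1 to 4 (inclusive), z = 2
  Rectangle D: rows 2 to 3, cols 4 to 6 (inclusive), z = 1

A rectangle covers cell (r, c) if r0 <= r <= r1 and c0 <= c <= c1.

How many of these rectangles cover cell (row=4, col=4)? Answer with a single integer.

Check cell (4,4):
  A: rows 8-9 cols 2-4 -> outside (row miss)
  B: rows 1-5 cols 4-6 -> covers
  C: rows 4-5 cols 1-4 -> covers
  D: rows 2-3 cols 4-6 -> outside (row miss)
Count covering = 2

Answer: 2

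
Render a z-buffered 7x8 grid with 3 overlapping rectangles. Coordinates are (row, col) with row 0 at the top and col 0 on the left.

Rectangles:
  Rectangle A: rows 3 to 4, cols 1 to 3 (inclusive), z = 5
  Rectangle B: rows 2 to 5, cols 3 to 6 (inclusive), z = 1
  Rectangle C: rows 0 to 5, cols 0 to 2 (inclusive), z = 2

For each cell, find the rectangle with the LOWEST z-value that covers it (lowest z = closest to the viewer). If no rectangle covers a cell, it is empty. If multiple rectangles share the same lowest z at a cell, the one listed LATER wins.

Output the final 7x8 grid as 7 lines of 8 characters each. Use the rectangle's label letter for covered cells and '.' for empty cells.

CCC.....
CCC.....
CCCBBBB.
CCCBBBB.
CCCBBBB.
CCCBBBB.
........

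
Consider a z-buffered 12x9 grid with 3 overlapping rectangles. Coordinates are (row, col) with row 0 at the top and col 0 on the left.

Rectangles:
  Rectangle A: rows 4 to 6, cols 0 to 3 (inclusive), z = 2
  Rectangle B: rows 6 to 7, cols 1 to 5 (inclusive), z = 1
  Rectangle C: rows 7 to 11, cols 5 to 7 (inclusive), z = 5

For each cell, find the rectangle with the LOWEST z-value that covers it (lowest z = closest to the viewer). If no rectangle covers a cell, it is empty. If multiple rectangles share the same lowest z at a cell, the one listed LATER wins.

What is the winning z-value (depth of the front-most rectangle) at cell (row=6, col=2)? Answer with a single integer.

Answer: 1

Derivation:
Check cell (6,2):
  A: rows 4-6 cols 0-3 z=2 -> covers; best now A (z=2)
  B: rows 6-7 cols 1-5 z=1 -> covers; best now B (z=1)
  C: rows 7-11 cols 5-7 -> outside (row miss)
Winner: B at z=1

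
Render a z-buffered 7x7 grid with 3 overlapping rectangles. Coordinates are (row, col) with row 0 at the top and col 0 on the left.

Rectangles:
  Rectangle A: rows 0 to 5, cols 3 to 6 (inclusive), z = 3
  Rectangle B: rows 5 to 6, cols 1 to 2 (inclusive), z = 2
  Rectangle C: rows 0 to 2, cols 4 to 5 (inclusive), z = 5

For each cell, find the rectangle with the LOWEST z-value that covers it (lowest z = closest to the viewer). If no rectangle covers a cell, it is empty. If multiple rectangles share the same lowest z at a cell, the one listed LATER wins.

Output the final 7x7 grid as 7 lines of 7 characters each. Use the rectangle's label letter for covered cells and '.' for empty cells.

...AAAA
...AAAA
...AAAA
...AAAA
...AAAA
.BBAAAA
.BB....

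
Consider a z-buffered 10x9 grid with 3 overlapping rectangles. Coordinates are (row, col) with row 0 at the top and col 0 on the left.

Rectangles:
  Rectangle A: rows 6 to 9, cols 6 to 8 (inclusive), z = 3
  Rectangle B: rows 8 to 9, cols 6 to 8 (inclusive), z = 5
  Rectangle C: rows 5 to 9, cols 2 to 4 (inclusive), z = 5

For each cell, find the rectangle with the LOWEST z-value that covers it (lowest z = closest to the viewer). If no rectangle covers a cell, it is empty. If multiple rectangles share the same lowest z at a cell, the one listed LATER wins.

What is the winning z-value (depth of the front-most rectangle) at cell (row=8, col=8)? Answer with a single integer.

Answer: 3

Derivation:
Check cell (8,8):
  A: rows 6-9 cols 6-8 z=3 -> covers; best now A (z=3)
  B: rows 8-9 cols 6-8 z=5 -> covers; best now A (z=3)
  C: rows 5-9 cols 2-4 -> outside (col miss)
Winner: A at z=3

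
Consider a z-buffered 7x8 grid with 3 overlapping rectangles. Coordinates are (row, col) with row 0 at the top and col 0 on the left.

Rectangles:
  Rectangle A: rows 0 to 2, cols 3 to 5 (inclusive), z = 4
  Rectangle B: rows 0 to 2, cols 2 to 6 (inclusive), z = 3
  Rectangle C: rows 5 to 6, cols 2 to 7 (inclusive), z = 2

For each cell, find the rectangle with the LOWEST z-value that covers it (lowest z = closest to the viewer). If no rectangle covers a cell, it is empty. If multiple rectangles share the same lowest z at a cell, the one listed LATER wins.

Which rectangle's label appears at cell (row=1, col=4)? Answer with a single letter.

Check cell (1,4):
  A: rows 0-2 cols 3-5 z=4 -> covers; best now A (z=4)
  B: rows 0-2 cols 2-6 z=3 -> covers; best now B (z=3)
  C: rows 5-6 cols 2-7 -> outside (row miss)
Winner: B at z=3

Answer: B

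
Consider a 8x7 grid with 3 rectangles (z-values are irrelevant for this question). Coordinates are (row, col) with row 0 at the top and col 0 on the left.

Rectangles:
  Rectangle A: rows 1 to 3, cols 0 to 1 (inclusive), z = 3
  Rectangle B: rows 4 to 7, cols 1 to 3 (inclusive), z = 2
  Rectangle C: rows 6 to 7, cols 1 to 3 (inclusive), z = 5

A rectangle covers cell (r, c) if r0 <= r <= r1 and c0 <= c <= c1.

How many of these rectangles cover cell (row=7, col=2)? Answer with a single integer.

Answer: 2

Derivation:
Check cell (7,2):
  A: rows 1-3 cols 0-1 -> outside (row miss)
  B: rows 4-7 cols 1-3 -> covers
  C: rows 6-7 cols 1-3 -> covers
Count covering = 2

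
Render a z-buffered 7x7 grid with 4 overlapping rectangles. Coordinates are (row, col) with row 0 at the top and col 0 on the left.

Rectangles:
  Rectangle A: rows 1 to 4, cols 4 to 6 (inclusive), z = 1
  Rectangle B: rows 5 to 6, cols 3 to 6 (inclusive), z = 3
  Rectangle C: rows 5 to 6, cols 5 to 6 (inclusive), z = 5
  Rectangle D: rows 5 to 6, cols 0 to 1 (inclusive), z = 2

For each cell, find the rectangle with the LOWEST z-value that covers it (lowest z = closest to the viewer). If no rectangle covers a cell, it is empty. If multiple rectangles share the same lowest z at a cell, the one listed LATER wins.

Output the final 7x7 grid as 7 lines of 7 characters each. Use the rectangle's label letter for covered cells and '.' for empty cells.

.......
....AAA
....AAA
....AAA
....AAA
DD.BBBB
DD.BBBB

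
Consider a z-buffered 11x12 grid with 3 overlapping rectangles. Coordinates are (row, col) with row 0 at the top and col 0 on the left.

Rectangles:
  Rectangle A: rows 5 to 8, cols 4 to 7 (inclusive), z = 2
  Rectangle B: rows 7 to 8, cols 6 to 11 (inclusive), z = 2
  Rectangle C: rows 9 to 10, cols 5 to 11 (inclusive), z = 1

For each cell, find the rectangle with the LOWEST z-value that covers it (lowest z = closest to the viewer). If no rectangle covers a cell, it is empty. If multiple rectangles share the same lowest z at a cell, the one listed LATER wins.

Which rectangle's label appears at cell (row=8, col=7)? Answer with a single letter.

Check cell (8,7):
  A: rows 5-8 cols 4-7 z=2 -> covers; best now A (z=2)
  B: rows 7-8 cols 6-11 z=2 -> covers; best now B (z=2)
  C: rows 9-10 cols 5-11 -> outside (row miss)
Winner: B at z=2

Answer: B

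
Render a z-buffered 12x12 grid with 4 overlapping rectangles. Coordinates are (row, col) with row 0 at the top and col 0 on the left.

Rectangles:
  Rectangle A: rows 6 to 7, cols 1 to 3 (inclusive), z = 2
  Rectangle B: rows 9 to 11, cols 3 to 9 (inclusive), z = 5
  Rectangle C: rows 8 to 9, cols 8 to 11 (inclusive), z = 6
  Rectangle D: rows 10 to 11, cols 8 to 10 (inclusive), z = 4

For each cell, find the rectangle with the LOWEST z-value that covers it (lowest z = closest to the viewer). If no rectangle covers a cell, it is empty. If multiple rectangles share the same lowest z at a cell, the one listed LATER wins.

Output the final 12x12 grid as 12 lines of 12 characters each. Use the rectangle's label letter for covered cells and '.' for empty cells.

............
............
............
............
............
............
.AAA........
.AAA........
........CCCC
...BBBBBBBCC
...BBBBBDDD.
...BBBBBDDD.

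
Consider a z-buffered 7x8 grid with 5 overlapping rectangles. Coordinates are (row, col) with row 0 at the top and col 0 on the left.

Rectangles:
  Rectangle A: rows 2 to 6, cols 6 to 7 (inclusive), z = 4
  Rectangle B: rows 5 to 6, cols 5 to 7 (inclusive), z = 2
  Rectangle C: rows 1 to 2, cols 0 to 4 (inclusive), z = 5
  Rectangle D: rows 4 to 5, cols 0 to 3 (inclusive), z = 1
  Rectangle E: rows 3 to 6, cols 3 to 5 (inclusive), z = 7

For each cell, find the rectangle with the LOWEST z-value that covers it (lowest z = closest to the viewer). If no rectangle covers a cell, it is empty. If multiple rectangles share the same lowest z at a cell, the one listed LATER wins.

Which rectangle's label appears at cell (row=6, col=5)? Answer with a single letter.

Answer: B

Derivation:
Check cell (6,5):
  A: rows 2-6 cols 6-7 -> outside (col miss)
  B: rows 5-6 cols 5-7 z=2 -> covers; best now B (z=2)
  C: rows 1-2 cols 0-4 -> outside (row miss)
  D: rows 4-5 cols 0-3 -> outside (row miss)
  E: rows 3-6 cols 3-5 z=7 -> covers; best now B (z=2)
Winner: B at z=2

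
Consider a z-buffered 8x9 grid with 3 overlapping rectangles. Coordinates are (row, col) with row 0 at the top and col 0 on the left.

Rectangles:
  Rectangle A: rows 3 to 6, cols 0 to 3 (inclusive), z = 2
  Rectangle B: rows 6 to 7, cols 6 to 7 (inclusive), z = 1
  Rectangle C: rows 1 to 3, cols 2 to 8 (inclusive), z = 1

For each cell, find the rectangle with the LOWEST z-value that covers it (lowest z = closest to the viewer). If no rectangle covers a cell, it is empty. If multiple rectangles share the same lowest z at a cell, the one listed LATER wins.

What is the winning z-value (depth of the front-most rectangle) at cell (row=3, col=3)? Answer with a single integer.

Check cell (3,3):
  A: rows 3-6 cols 0-3 z=2 -> covers; best now A (z=2)
  B: rows 6-7 cols 6-7 -> outside (row miss)
  C: rows 1-3 cols 2-8 z=1 -> covers; best now C (z=1)
Winner: C at z=1

Answer: 1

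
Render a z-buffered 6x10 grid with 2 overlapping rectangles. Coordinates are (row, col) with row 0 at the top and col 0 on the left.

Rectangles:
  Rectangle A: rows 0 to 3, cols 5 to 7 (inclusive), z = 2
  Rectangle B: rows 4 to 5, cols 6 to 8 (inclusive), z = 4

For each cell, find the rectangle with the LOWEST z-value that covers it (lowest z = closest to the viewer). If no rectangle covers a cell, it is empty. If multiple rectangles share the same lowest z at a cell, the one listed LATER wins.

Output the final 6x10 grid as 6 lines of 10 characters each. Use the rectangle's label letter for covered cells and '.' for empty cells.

.....AAA..
.....AAA..
.....AAA..
.....AAA..
......BBB.
......BBB.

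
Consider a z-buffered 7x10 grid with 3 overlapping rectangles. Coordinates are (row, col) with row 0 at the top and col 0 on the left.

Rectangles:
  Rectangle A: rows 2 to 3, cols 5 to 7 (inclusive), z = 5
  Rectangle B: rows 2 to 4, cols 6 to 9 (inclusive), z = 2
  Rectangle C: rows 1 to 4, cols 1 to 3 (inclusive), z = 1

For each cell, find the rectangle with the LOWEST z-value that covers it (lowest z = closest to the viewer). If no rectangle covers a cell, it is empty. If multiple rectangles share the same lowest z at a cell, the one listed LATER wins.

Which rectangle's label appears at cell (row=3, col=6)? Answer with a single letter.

Check cell (3,6):
  A: rows 2-3 cols 5-7 z=5 -> covers; best now A (z=5)
  B: rows 2-4 cols 6-9 z=2 -> covers; best now B (z=2)
  C: rows 1-4 cols 1-3 -> outside (col miss)
Winner: B at z=2

Answer: B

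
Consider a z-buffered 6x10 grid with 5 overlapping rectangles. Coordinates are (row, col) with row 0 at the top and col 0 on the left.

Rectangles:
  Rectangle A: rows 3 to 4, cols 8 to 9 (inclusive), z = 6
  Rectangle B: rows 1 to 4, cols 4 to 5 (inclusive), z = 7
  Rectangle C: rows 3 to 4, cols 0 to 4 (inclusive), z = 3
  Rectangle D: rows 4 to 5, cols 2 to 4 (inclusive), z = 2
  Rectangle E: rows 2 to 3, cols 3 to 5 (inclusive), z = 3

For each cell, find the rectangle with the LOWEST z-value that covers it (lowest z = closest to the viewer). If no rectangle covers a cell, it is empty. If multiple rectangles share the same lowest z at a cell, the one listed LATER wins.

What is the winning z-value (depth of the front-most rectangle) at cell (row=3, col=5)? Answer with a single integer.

Check cell (3,5):
  A: rows 3-4 cols 8-9 -> outside (col miss)
  B: rows 1-4 cols 4-5 z=7 -> covers; best now B (z=7)
  C: rows 3-4 cols 0-4 -> outside (col miss)
  D: rows 4-5 cols 2-4 -> outside (row miss)
  E: rows 2-3 cols 3-5 z=3 -> covers; best now E (z=3)
Winner: E at z=3

Answer: 3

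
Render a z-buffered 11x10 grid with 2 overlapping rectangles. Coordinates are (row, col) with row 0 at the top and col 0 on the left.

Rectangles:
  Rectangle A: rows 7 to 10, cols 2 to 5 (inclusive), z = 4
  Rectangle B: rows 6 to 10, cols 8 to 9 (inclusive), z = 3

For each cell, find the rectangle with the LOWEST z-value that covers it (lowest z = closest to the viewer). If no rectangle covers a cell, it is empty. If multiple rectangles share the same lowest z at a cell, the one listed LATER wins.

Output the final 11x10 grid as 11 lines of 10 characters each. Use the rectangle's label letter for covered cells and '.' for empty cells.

..........
..........
..........
..........
..........
..........
........BB
..AAAA..BB
..AAAA..BB
..AAAA..BB
..AAAA..BB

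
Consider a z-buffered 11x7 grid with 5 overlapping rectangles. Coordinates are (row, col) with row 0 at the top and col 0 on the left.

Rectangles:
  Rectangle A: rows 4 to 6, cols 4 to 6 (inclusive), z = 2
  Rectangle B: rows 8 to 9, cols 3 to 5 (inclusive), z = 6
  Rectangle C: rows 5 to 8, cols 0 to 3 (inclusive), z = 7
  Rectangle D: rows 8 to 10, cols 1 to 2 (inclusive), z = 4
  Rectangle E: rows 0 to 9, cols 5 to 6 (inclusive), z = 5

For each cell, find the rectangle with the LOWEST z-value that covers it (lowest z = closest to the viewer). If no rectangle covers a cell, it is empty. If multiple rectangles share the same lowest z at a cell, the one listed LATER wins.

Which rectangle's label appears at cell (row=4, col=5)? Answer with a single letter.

Answer: A

Derivation:
Check cell (4,5):
  A: rows 4-6 cols 4-6 z=2 -> covers; best now A (z=2)
  B: rows 8-9 cols 3-5 -> outside (row miss)
  C: rows 5-8 cols 0-3 -> outside (row miss)
  D: rows 8-10 cols 1-2 -> outside (row miss)
  E: rows 0-9 cols 5-6 z=5 -> covers; best now A (z=2)
Winner: A at z=2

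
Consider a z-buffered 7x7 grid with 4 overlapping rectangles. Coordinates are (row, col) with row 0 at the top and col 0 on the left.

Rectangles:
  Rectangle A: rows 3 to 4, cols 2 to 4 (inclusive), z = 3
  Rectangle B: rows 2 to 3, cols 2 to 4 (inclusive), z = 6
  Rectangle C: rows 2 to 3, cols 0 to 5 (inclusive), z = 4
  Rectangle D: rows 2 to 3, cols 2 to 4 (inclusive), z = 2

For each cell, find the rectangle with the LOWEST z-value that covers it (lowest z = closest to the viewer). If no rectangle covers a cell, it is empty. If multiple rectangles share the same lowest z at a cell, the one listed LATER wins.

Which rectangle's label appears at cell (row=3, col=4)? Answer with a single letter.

Check cell (3,4):
  A: rows 3-4 cols 2-4 z=3 -> covers; best now A (z=3)
  B: rows 2-3 cols 2-4 z=6 -> covers; best now A (z=3)
  C: rows 2-3 cols 0-5 z=4 -> covers; best now A (z=3)
  D: rows 2-3 cols 2-4 z=2 -> covers; best now D (z=2)
Winner: D at z=2

Answer: D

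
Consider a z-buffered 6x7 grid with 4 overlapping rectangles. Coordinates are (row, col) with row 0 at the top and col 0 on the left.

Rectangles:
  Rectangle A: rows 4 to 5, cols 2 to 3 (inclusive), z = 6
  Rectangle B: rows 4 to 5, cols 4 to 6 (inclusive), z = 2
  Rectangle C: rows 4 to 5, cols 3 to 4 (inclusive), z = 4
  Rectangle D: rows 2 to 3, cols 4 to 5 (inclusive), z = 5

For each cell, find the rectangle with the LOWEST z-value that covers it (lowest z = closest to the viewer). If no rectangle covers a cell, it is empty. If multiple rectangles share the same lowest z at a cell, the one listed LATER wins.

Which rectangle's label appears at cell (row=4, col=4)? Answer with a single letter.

Answer: B

Derivation:
Check cell (4,4):
  A: rows 4-5 cols 2-3 -> outside (col miss)
  B: rows 4-5 cols 4-6 z=2 -> covers; best now B (z=2)
  C: rows 4-5 cols 3-4 z=4 -> covers; best now B (z=2)
  D: rows 2-3 cols 4-5 -> outside (row miss)
Winner: B at z=2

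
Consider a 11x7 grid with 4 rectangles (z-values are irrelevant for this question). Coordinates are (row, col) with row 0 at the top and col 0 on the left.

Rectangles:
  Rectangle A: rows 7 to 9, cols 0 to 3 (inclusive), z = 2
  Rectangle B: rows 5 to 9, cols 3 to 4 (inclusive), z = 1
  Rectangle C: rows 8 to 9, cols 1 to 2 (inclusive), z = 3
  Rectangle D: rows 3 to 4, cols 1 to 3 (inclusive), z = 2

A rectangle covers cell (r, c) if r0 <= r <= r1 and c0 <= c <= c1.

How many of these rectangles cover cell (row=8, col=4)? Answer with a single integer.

Answer: 1

Derivation:
Check cell (8,4):
  A: rows 7-9 cols 0-3 -> outside (col miss)
  B: rows 5-9 cols 3-4 -> covers
  C: rows 8-9 cols 1-2 -> outside (col miss)
  D: rows 3-4 cols 1-3 -> outside (row miss)
Count covering = 1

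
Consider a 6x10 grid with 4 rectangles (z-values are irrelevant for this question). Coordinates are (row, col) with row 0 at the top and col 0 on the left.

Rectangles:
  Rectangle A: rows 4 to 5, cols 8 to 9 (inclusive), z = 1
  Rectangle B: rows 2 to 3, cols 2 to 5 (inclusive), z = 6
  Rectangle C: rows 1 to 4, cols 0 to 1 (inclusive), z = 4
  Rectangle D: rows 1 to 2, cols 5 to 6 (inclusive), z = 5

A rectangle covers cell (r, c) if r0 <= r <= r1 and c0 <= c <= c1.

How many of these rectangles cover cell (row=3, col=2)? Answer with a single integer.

Check cell (3,2):
  A: rows 4-5 cols 8-9 -> outside (row miss)
  B: rows 2-3 cols 2-5 -> covers
  C: rows 1-4 cols 0-1 -> outside (col miss)
  D: rows 1-2 cols 5-6 -> outside (row miss)
Count covering = 1

Answer: 1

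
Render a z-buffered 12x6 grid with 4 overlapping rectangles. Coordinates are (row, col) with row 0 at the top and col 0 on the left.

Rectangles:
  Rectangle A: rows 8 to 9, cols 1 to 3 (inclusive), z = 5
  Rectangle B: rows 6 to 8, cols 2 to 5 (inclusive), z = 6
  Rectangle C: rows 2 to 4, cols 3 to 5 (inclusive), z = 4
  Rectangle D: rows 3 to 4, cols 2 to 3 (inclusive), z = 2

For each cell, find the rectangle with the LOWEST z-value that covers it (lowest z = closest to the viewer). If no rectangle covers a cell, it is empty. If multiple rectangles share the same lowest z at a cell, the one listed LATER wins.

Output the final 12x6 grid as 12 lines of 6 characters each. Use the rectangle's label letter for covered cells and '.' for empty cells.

......
......
...CCC
..DDCC
..DDCC
......
..BBBB
..BBBB
.AAABB
.AAA..
......
......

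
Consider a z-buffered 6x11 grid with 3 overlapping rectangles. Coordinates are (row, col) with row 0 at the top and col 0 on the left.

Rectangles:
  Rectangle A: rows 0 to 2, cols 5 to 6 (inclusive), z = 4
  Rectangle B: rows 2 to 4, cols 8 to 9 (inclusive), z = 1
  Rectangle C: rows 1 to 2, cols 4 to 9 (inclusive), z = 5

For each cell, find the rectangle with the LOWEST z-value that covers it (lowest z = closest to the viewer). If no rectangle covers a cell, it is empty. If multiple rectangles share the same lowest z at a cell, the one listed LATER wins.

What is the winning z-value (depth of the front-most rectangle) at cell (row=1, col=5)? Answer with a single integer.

Check cell (1,5):
  A: rows 0-2 cols 5-6 z=4 -> covers; best now A (z=4)
  B: rows 2-4 cols 8-9 -> outside (row miss)
  C: rows 1-2 cols 4-9 z=5 -> covers; best now A (z=4)
Winner: A at z=4

Answer: 4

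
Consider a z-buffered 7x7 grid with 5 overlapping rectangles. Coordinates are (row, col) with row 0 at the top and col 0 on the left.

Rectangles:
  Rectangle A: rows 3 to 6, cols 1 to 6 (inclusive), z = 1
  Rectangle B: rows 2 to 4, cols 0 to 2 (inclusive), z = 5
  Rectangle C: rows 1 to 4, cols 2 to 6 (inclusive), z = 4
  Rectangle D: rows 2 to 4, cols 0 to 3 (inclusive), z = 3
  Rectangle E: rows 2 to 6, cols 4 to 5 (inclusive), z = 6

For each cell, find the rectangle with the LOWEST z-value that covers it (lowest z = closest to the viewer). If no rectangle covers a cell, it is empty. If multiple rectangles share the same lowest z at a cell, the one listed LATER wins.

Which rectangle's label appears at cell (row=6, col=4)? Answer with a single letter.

Check cell (6,4):
  A: rows 3-6 cols 1-6 z=1 -> covers; best now A (z=1)
  B: rows 2-4 cols 0-2 -> outside (row miss)
  C: rows 1-4 cols 2-6 -> outside (row miss)
  D: rows 2-4 cols 0-3 -> outside (row miss)
  E: rows 2-6 cols 4-5 z=6 -> covers; best now A (z=1)
Winner: A at z=1

Answer: A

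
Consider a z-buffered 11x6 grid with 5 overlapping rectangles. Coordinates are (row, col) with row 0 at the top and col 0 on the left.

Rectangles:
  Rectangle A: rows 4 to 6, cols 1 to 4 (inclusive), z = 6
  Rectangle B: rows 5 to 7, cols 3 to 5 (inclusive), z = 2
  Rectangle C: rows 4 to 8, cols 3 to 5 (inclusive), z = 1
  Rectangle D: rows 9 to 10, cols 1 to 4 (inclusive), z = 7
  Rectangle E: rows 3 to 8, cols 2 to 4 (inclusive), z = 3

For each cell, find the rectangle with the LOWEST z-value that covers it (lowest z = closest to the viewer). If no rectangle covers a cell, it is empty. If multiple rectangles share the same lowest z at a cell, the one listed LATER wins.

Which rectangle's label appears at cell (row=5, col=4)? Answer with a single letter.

Answer: C

Derivation:
Check cell (5,4):
  A: rows 4-6 cols 1-4 z=6 -> covers; best now A (z=6)
  B: rows 5-7 cols 3-5 z=2 -> covers; best now B (z=2)
  C: rows 4-8 cols 3-5 z=1 -> covers; best now C (z=1)
  D: rows 9-10 cols 1-4 -> outside (row miss)
  E: rows 3-8 cols 2-4 z=3 -> covers; best now C (z=1)
Winner: C at z=1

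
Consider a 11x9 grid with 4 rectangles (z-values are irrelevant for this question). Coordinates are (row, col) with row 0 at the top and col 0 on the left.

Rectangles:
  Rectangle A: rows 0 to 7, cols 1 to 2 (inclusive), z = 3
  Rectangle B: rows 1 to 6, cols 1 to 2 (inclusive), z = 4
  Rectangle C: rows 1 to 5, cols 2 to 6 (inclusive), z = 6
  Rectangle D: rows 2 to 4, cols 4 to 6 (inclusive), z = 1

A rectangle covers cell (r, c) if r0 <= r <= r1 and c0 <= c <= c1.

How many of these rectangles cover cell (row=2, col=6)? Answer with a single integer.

Answer: 2

Derivation:
Check cell (2,6):
  A: rows 0-7 cols 1-2 -> outside (col miss)
  B: rows 1-6 cols 1-2 -> outside (col miss)
  C: rows 1-5 cols 2-6 -> covers
  D: rows 2-4 cols 4-6 -> covers
Count covering = 2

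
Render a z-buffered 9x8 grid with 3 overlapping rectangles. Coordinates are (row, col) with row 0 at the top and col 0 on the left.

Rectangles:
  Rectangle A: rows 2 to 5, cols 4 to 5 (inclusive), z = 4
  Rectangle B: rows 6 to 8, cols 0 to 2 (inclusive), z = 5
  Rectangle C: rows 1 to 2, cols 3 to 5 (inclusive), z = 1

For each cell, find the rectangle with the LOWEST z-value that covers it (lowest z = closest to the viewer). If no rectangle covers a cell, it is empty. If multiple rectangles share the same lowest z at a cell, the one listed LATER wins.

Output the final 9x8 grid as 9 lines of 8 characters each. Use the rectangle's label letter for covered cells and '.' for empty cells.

........
...CCC..
...CCC..
....AA..
....AA..
....AA..
BBB.....
BBB.....
BBB.....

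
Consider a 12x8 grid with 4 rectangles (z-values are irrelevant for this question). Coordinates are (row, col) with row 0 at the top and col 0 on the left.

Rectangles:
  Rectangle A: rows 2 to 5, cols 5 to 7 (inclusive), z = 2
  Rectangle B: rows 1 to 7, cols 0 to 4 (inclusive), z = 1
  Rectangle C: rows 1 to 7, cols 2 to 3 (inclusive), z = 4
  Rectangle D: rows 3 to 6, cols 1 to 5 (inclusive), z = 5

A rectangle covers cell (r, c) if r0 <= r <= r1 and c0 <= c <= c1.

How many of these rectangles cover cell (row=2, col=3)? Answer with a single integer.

Answer: 2

Derivation:
Check cell (2,3):
  A: rows 2-5 cols 5-7 -> outside (col miss)
  B: rows 1-7 cols 0-4 -> covers
  C: rows 1-7 cols 2-3 -> covers
  D: rows 3-6 cols 1-5 -> outside (row miss)
Count covering = 2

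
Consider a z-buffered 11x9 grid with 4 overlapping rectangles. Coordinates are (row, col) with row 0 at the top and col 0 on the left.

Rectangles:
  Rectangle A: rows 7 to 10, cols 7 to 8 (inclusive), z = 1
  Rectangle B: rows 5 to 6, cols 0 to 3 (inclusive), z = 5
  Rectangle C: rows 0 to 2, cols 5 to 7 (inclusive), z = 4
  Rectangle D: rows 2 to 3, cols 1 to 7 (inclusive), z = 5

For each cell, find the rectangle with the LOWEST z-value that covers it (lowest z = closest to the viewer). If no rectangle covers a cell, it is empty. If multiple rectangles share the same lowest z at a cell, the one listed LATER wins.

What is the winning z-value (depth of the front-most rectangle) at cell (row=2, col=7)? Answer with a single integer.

Answer: 4

Derivation:
Check cell (2,7):
  A: rows 7-10 cols 7-8 -> outside (row miss)
  B: rows 5-6 cols 0-3 -> outside (row miss)
  C: rows 0-2 cols 5-7 z=4 -> covers; best now C (z=4)
  D: rows 2-3 cols 1-7 z=5 -> covers; best now C (z=4)
Winner: C at z=4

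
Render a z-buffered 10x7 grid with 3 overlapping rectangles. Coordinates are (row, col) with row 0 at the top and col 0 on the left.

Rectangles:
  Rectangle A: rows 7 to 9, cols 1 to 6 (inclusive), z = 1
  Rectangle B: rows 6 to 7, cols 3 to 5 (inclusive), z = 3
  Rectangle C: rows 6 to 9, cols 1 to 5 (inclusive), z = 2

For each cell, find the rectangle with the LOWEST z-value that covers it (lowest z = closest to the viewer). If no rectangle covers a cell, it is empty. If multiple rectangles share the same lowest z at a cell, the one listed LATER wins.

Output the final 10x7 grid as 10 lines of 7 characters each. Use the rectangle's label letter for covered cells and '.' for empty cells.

.......
.......
.......
.......
.......
.......
.CCCCC.
.AAAAAA
.AAAAAA
.AAAAAA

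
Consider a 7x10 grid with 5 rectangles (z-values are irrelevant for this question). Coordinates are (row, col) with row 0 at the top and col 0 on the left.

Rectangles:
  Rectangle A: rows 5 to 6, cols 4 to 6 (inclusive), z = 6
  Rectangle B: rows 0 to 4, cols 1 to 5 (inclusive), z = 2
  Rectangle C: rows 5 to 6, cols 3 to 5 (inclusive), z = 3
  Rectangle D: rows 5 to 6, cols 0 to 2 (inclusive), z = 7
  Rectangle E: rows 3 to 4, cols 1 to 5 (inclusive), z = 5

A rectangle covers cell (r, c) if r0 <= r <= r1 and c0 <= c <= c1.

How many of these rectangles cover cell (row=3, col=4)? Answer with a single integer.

Check cell (3,4):
  A: rows 5-6 cols 4-6 -> outside (row miss)
  B: rows 0-4 cols 1-5 -> covers
  C: rows 5-6 cols 3-5 -> outside (row miss)
  D: rows 5-6 cols 0-2 -> outside (row miss)
  E: rows 3-4 cols 1-5 -> covers
Count covering = 2

Answer: 2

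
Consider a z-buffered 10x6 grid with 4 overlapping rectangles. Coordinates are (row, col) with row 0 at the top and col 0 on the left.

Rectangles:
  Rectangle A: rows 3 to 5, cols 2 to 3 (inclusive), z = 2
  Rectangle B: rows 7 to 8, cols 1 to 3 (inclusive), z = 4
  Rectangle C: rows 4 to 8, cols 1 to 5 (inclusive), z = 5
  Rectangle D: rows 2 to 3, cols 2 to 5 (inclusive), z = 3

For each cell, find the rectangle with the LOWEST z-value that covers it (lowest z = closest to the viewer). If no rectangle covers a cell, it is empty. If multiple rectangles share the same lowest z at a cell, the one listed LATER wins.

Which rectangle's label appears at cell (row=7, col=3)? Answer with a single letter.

Check cell (7,3):
  A: rows 3-5 cols 2-3 -> outside (row miss)
  B: rows 7-8 cols 1-3 z=4 -> covers; best now B (z=4)
  C: rows 4-8 cols 1-5 z=5 -> covers; best now B (z=4)
  D: rows 2-3 cols 2-5 -> outside (row miss)
Winner: B at z=4

Answer: B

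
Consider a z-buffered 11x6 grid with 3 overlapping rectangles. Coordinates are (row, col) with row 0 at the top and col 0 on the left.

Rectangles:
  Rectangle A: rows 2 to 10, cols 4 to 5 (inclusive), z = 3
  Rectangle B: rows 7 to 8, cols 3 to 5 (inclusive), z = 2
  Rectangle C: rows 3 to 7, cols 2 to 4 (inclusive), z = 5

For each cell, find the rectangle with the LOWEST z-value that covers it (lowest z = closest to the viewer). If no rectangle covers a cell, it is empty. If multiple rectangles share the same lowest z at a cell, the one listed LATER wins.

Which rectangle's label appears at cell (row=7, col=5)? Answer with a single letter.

Check cell (7,5):
  A: rows 2-10 cols 4-5 z=3 -> covers; best now A (z=3)
  B: rows 7-8 cols 3-5 z=2 -> covers; best now B (z=2)
  C: rows 3-7 cols 2-4 -> outside (col miss)
Winner: B at z=2

Answer: B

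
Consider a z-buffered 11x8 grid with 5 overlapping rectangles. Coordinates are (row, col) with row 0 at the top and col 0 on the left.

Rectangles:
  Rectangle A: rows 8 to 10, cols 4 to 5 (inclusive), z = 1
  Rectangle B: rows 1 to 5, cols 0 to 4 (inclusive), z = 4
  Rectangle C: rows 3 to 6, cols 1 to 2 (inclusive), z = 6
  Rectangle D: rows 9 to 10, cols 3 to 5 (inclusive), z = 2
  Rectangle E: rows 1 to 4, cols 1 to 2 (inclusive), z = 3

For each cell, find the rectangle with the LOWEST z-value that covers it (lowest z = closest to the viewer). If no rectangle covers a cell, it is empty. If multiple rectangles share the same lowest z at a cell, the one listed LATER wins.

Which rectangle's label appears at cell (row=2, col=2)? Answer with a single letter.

Check cell (2,2):
  A: rows 8-10 cols 4-5 -> outside (row miss)
  B: rows 1-5 cols 0-4 z=4 -> covers; best now B (z=4)
  C: rows 3-6 cols 1-2 -> outside (row miss)
  D: rows 9-10 cols 3-5 -> outside (row miss)
  E: rows 1-4 cols 1-2 z=3 -> covers; best now E (z=3)
Winner: E at z=3

Answer: E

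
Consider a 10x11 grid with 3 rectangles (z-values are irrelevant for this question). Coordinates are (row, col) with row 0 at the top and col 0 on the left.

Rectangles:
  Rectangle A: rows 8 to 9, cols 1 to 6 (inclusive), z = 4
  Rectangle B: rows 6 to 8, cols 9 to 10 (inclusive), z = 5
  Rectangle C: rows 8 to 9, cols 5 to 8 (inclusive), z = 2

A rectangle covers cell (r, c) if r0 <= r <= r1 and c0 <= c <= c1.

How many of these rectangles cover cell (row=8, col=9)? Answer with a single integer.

Answer: 1

Derivation:
Check cell (8,9):
  A: rows 8-9 cols 1-6 -> outside (col miss)
  B: rows 6-8 cols 9-10 -> covers
  C: rows 8-9 cols 5-8 -> outside (col miss)
Count covering = 1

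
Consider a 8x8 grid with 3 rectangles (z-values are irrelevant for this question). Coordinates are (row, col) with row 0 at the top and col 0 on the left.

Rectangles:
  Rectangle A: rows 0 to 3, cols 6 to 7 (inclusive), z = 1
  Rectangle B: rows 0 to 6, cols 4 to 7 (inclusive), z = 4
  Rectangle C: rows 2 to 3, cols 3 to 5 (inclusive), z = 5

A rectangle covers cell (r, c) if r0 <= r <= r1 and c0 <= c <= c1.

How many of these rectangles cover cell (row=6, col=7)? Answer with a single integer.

Check cell (6,7):
  A: rows 0-3 cols 6-7 -> outside (row miss)
  B: rows 0-6 cols 4-7 -> covers
  C: rows 2-3 cols 3-5 -> outside (row miss)
Count covering = 1

Answer: 1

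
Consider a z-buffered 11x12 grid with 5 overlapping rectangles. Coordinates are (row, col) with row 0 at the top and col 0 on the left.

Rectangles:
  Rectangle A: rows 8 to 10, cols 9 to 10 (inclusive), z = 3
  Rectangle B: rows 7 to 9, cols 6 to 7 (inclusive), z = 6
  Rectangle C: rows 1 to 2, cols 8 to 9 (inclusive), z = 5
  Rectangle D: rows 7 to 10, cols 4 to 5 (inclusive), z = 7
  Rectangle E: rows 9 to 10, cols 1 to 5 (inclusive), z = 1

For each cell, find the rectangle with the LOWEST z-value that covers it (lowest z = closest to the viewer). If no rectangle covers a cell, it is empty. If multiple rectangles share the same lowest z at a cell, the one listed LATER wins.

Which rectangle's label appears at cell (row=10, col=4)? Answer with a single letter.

Check cell (10,4):
  A: rows 8-10 cols 9-10 -> outside (col miss)
  B: rows 7-9 cols 6-7 -> outside (row miss)
  C: rows 1-2 cols 8-9 -> outside (row miss)
  D: rows 7-10 cols 4-5 z=7 -> covers; best now D (z=7)
  E: rows 9-10 cols 1-5 z=1 -> covers; best now E (z=1)
Winner: E at z=1

Answer: E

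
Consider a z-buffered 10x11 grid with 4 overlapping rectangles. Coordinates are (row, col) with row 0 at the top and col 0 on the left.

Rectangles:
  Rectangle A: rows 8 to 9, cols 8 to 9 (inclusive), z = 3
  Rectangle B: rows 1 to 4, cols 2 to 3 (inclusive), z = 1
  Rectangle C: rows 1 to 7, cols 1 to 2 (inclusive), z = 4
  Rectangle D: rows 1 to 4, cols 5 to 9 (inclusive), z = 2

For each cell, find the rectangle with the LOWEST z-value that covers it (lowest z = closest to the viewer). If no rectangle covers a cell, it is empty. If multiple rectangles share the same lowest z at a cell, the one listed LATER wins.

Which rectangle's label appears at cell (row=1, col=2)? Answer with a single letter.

Check cell (1,2):
  A: rows 8-9 cols 8-9 -> outside (row miss)
  B: rows 1-4 cols 2-3 z=1 -> covers; best now B (z=1)
  C: rows 1-7 cols 1-2 z=4 -> covers; best now B (z=1)
  D: rows 1-4 cols 5-9 -> outside (col miss)
Winner: B at z=1

Answer: B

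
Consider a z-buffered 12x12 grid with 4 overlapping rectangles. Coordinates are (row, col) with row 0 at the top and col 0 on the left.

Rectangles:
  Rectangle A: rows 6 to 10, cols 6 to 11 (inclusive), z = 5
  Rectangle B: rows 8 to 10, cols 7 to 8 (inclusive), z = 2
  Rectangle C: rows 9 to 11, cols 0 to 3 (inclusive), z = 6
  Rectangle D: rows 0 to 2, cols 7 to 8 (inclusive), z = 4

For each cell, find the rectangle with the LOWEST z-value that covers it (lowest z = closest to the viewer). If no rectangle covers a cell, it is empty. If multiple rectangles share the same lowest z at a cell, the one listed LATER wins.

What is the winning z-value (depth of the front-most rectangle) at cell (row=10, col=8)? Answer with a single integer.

Check cell (10,8):
  A: rows 6-10 cols 6-11 z=5 -> covers; best now A (z=5)
  B: rows 8-10 cols 7-8 z=2 -> covers; best now B (z=2)
  C: rows 9-11 cols 0-3 -> outside (col miss)
  D: rows 0-2 cols 7-8 -> outside (row miss)
Winner: B at z=2

Answer: 2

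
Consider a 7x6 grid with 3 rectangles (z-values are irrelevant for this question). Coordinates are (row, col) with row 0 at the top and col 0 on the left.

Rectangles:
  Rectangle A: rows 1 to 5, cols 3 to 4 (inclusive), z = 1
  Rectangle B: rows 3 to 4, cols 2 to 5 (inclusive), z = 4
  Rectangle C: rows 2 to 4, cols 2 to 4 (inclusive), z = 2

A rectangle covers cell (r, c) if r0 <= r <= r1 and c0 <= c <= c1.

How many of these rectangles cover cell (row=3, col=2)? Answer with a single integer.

Check cell (3,2):
  A: rows 1-5 cols 3-4 -> outside (col miss)
  B: rows 3-4 cols 2-5 -> covers
  C: rows 2-4 cols 2-4 -> covers
Count covering = 2

Answer: 2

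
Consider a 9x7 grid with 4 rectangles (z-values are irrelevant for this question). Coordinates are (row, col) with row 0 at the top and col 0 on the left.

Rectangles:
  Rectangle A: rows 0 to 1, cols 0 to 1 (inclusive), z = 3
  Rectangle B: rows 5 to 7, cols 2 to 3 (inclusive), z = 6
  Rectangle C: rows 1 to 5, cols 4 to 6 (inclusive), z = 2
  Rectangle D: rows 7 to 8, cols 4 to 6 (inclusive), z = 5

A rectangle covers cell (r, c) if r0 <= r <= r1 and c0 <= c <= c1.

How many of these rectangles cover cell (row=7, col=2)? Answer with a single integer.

Check cell (7,2):
  A: rows 0-1 cols 0-1 -> outside (row miss)
  B: rows 5-7 cols 2-3 -> covers
  C: rows 1-5 cols 4-6 -> outside (row miss)
  D: rows 7-8 cols 4-6 -> outside (col miss)
Count covering = 1

Answer: 1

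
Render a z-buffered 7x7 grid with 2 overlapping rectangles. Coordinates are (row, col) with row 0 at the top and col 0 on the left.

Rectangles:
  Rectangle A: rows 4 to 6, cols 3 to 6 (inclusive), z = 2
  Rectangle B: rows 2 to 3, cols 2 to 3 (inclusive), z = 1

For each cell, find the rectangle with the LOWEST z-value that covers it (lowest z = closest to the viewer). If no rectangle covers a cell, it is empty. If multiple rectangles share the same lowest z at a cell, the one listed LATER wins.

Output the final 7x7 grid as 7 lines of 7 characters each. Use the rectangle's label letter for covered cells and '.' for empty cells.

.......
.......
..BB...
..BB...
...AAAA
...AAAA
...AAAA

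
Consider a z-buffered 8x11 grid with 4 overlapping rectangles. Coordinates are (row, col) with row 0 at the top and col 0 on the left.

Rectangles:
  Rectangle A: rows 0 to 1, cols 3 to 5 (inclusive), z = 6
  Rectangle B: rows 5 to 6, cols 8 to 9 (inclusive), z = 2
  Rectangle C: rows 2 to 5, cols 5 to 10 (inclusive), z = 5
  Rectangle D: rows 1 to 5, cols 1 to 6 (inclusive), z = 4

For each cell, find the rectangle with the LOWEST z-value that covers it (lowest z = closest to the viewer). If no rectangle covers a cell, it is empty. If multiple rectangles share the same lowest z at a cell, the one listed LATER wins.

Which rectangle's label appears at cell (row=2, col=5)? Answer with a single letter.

Answer: D

Derivation:
Check cell (2,5):
  A: rows 0-1 cols 3-5 -> outside (row miss)
  B: rows 5-6 cols 8-9 -> outside (row miss)
  C: rows 2-5 cols 5-10 z=5 -> covers; best now C (z=5)
  D: rows 1-5 cols 1-6 z=4 -> covers; best now D (z=4)
Winner: D at z=4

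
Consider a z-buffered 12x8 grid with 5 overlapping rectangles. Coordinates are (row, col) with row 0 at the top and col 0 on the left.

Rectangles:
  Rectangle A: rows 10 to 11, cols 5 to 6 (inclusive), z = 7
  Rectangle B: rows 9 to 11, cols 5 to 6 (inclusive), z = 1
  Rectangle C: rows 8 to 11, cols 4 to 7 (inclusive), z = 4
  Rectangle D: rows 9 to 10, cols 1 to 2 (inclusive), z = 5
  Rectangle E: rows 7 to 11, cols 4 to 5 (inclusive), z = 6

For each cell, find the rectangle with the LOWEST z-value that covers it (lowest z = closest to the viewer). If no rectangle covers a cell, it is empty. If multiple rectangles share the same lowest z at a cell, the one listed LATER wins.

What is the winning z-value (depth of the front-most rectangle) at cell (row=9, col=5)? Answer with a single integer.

Answer: 1

Derivation:
Check cell (9,5):
  A: rows 10-11 cols 5-6 -> outside (row miss)
  B: rows 9-11 cols 5-6 z=1 -> covers; best now B (z=1)
  C: rows 8-11 cols 4-7 z=4 -> covers; best now B (z=1)
  D: rows 9-10 cols 1-2 -> outside (col miss)
  E: rows 7-11 cols 4-5 z=6 -> covers; best now B (z=1)
Winner: B at z=1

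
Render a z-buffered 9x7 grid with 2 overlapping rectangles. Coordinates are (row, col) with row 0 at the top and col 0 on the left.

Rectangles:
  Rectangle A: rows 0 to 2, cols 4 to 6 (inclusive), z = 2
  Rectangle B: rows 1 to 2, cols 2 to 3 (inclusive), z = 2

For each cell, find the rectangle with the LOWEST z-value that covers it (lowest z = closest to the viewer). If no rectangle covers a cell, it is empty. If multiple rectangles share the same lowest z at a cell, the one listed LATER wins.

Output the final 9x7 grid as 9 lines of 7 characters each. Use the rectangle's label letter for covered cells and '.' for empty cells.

....AAA
..BBAAA
..BBAAA
.......
.......
.......
.......
.......
.......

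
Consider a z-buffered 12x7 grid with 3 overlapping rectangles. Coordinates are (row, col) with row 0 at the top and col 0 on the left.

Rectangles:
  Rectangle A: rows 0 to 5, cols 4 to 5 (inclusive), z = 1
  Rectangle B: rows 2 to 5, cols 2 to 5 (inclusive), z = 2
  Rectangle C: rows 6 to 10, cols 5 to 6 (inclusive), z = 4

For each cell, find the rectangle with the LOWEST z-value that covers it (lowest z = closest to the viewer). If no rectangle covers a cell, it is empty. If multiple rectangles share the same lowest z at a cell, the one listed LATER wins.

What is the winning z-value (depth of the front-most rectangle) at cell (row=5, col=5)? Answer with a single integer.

Check cell (5,5):
  A: rows 0-5 cols 4-5 z=1 -> covers; best now A (z=1)
  B: rows 2-5 cols 2-5 z=2 -> covers; best now A (z=1)
  C: rows 6-10 cols 5-6 -> outside (row miss)
Winner: A at z=1

Answer: 1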